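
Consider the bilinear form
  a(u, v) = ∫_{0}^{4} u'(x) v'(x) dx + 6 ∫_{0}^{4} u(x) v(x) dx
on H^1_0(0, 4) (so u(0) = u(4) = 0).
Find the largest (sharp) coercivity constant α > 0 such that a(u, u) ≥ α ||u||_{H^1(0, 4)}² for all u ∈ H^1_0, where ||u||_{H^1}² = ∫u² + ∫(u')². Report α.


α = 1

Coercivity of a(·,·) on H^1_0(0, 4) means a(u, u) ≥ α ||u||_{H^1}² for every u ∈ H^1_0.
The interval has length L = 4, and Poincaré/coercivity depend only on L. Here a(u, u) = ∫(u')² + (6)·∫u².
Here c = 6 ≥ 1, so a(u,u) = ∫(u')² + c∫u² ≥ ∫(u')² + ∫u² = ||u||_{H^1}², i.e. α = 1 works. No larger α is possible: a(u,u) ≥ α||u||_{H^1}² means (1−α)∫(u')² ≥ (α−c)∫u², and for the modes u_n = sin(nπ(x−x₀)/L) (x₀ the left endpoint) one has ∫u_n²/∫(u_n')² = (L/(nπ))² → 0, so a(u_n,u_n)/||u_n||_{H^1}² → 1. Hence the optimal constant is α = 1.
Therefore α = 1.


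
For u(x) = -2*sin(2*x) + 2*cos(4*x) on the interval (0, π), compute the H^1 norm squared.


||u||_{H^1(0,π)}^2 = 44*π

u'(x) = -8*sin(4*x) - 4*cos(2*x).
Expand u² and (u')² and integrate term by term on (0, π), using: for integers n ≥ 1, ∫_0^π sin²(nx) dx = ∫_0^π cos²(nx) dx = π/2; for n ≠ n', ∫_0^π sin(nx)sin(n'x) dx = ∫_0^π cos(nx)cos(n'x) dx = 0; and by product-to-sum, ∫_0^π sin(nx)cos(n'x) dx = ½∫_0^π [sin((n+n')x) + sin((n−n')x)] dx, which is 0 when n+n' is even and 2n/(n²−n'²) when n+n' is odd (it need not vanish on (0, π)).
  u² squared terms: (-2)²·∫sin(2x)² dx = 4·π/2 = 2*π;  (2)²·∫cos(4x)² dx = 4·π/2 = 2*π.
  u² cross terms: 2·(-2)·(2)·∫sin(2x)·cos(4x) dx = -8·(0) = 0.
  So ∫_0^π u² dx = 2*π + 2*π + 0 = 4*π.
  (u')² squared terms: (-8)²·∫sin(4x)² dx = 64·π/2 = 32*π;  (-4)²·∫cos(2x)² dx = 16·π/2 = 8*π.
  (u')² cross terms: 2·(-8)·(-4)·∫sin(4x)·cos(2x) dx = 64·(0) = 0.
  So ∫_0^π (u')² dx = 32*π + 8*π + 0 = 40*π.
||u||_{H^1}^2 = (4*π) + (40*π) = 44*π.


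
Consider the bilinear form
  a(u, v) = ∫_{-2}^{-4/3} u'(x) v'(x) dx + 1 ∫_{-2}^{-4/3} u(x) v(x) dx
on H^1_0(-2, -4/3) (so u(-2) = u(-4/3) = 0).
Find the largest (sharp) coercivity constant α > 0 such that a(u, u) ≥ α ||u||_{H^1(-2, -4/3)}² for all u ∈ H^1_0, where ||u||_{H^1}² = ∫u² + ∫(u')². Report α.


α = 1

Coercivity of a(·,·) on H^1_0(-2, -4/3) means a(u, u) ≥ α ||u||_{H^1}² for every u ∈ H^1_0.
The interval has length L = 2/3, and Poincaré/coercivity depend only on L. Here a(u, u) = ∫(u')² + (1)·∫u².
Here c = 1 ≥ 1, so a(u,u) = ∫(u')² + c∫u² ≥ ∫(u')² + ∫u² = ||u||_{H^1}², i.e. α = 1 works. No larger α is possible: a(u,u) ≥ α||u||_{H^1}² means (1−α)∫(u')² ≥ (α−c)∫u², and for the modes u_n = sin(nπ(x−x₀)/L) (x₀ the left endpoint) one has ∫u_n²/∫(u_n')² = (L/(nπ))² → 0, so a(u_n,u_n)/||u_n||_{H^1}² → 1. Hence the optimal constant is α = 1.
Therefore α = 1.


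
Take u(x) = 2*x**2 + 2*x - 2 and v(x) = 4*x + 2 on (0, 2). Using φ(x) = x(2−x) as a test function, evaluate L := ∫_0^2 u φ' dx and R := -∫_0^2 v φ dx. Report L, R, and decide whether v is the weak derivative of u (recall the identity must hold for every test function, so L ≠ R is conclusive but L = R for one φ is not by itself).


LHS = -8, RHS = -8. Yes, v = u' weakly.

u(x) = 2*x**2 + 2*x - 2, classical derivative u'(x) = 4*x + 2.
φ(x) = x(2−x), so φ'(x) = 2 - 2*x.
Note φ(0) = φ(2) = 0, so the boundary term u·φ vanishes.
LHS = ∫_0^2 u(x) φ'(x) dx = ∫_0^2 (-4*x^3 + 8*x - 4) dx. Term by term:
  ∫_0^2 -4*x^3 dx = -16;  ∫_0^2 8*x dx = 16;  ∫_0^2 -4 dx = -8.
Sum: -16 + 16 − 8 = -8.
So LHS = -8.
∫_0^2 v(x) φ(x) dx = ∫_0^2 (-4*x^3 + 6*x^2 + 4*x) dx. Term by term:
  ∫_0^2 -4*x^3 dx = -16;  ∫_0^2 6*x^2 dx = 16;  ∫_0^2 4*x dx = 8.
Sum: -16 + 16 + 8 = 8.
So RHS = -∫_0^2 v(x) φ(x) dx = -8.
LHS = RHS, so the identity holds for this test φ.
Moreover u is smooth here and v(x) = u'(x) = 4*x + 2 pointwise, so the identity holds for every test function. Hence v is the weak derivative of u.


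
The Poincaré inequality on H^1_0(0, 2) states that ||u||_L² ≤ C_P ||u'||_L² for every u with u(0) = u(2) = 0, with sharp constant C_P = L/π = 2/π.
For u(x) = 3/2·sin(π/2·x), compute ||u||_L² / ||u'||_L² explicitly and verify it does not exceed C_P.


||u||_L² / ||u'||_L² = 2/π = C_P.

u(x) = 3/2·sin(π/2·x), so u'(x) = 3*π*cos(π*x/2)/4.
Writing u(x) = A·sin(kπx/L) with A = 3/2 and k = 1, use ∫_0^L sin²(kπx/L) dx = L/2 and ∫_0^L cos²(kπx/L) dx = L/2.
u² = 9/4·sin²(π/2·x) and (u')² = 9*π^2/16·cos²(π/2·x), and each of sin², cos² integrates to L/2 = 1 over (0, 2).
∫_0^2 u² dx = 9/4, so ||u||_L² = 3/2.
∫_0^2 (u')² dx = 9*π^2/16, so ||u'||_L² = 3*π/4.
Ratio ||u||_L² / ||u'||_L² = 2/π.
Sharp Poincaré constant on H^1_0(0, 2) is C_P = L/π = 2/π, achieved by sin(π/2·x).
This is the k = 1 eigenfunction (up to amplitude), so the ratio equals the sharp Poincaré constant exactly.


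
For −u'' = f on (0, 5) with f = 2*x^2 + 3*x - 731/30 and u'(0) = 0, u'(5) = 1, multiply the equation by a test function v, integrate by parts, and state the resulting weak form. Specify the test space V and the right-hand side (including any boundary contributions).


V = H^1(0, 5) (v unrestricted at boundary; u is determined up to an additive constant); weak form: ∫_0^5 u'v' dx = ∫_0^5 (2*x^2 + 3*x - 731/30) v dx + v(5) for all v ∈ V.

Multiply both sides by a test function v and integrate from 0 to 5:
  ∫_0^5 −u''(x) v(x) dx = ∫_0^5 f(x) v(x) dx.
Integrate the LHS by parts once:
  ∫_0^5 −u'' v dx = −[u'(x) v(x)]_0^5 + ∫_0^5 u'(x) v'(x) dx.
Thus ∫_0^5 u'(x) v'(x) dx = ∫_0^5 f(x) v(x) dx + [u'(x) v(x)]_0^5.
Choose V so that boundary terms are either known or forced to vanish.
u has inhomogeneous Neumann u'(0) = 0, u'(5) = 1. [u' v]_0^5 = (1)·v(5) − (0)·v(0) = v(5). Take V = H^1(0, 5); boundary term becomes part of RHS.
Weak formulation: find u (satisfying any essential BC) such that ∫_0^5 u'(x) v'(x) dx = ∫_0^5 f v dx + v(5) for all v ∈ V (Neumann data are natural BCs: they enter the RHS as boundary terms).
Substituting f(x) = 2*x^2 + 3*x - 731/30, the right-hand side is ∫_0^5 (2*x^2 + 3*x - 731/30) v dx + v(5).
Compatibility check (pure Neumann): taking v ≡ 1 ∈ V gives 0 = ∫_0^5 f dx + (1) − (0), i.e. ∫_0^5 f dx must equal u'(0) − u'(5) = -1. Indeed ∫_0^5 (2*x^2 + 3*x - 731/30) dx = -1, so the data are compatible. The solution is then unique only up to an additive constant (fix it e.g. by requiring ∫_0^5 u dx = 0).


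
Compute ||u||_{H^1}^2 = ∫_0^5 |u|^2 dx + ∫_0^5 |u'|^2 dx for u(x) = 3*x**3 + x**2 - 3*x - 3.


||u||_{H^1}^2 = 3279215/21

The H^1 norm (squared) on an interval (0, L) is
  ||u||_{H^1}^2 = ∫_0^L u(x)^2 dx + ∫_0^L u'(x)^2 dx.
Compute u'(x) = 9*x**2 + 2*x - 3.
Then u(x)^2 = 9*x**6 + 6*x**5 - 17*x**4 - 24*x**3 + 3*x**2 + 18*x + 9 and u'(x)^2 = 81*x**4 + 36*x**3 - 50*x**2 - 12*x + 9.
Integrate each monomial from 0 to 5 using ∫_0^5 c·x^n dx = c·5^(n+1)/(n+1):
  ∫_0^5 u(x)^2 dx = ∫_0^5 (9*x^6 + 6*x^5 - 17*x^4 - 24*x^3 + 3*x^2 + 18*x + 9) dx. Term by term:
    ∫_0^5 9*x^6 dx = 703125/7;  ∫_0^5 6*x^5 dx = 15625;  ∫_0^5 -17*x^4 dx = -10625;
    ∫_0^5 -24*x^3 dx = -3750;  ∫_0^5 3*x^2 dx = 125;  ∫_0^5 18*x dx = 225;
    ∫_0^5 9 dx = 45.
  Sum: 703125/7 + 15625 − 10625 − 3750 + 125 + 225 + 45 = 714640/7.
  ∫_0^5 u'(x)^2 dx = ∫_0^5 (81*x^4 + 36*x^3 - 50*x^2 - 12*x + 9) dx. Term by term:
    ∫_0^5 81*x^4 dx = 50625;  ∫_0^5 36*x^3 dx = 5625;  ∫_0^5 -50*x^2 dx = -6250/3;
    ∫_0^5 -12*x dx = -150;  ∫_0^5 9 dx = 45.
  Sum: 50625 + 5625 − 6250/3 − 150 + 45 = 162185/3.
Adding: ||u||_{H^1}^2 = 714640/7 + 162185/3 = 3279215/21.


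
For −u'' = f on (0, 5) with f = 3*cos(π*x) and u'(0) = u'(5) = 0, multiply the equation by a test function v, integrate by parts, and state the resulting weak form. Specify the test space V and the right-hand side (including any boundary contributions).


V = H^1(0, 5) (no boundary constraint on v; u is determined up to an additive constant); weak form: ∫_0^5 u'v' dx = ∫_0^5 (3*cos(π*x)) v dx for all v ∈ V.

Multiply both sides by a test function v and integrate from 0 to 5:
  ∫_0^5 −u''(x) v(x) dx = ∫_0^5 f(x) v(x) dx.
Integrate the LHS by parts once:
  ∫_0^5 −u'' v dx = −[u'(x) v(x)]_0^5 + ∫_0^5 u'(x) v'(x) dx.
Thus ∫_0^5 u'(x) v'(x) dx = ∫_0^5 f(x) v(x) dx + [u'(x) v(x)]_0^5.
Choose V so that boundary terms are either known or forced to vanish.
u has homogeneous Neumann: u'(0) = u'(5) = 0. So [u' v]_0^5 = 0·v(5) − 0·v(0) = 0 for any v; take V = H^1(0, 5).
Weak formulation: find u (satisfying any essential BC) such that ∫_0^5 u'(x) v'(x) dx = ∫_0^5 f v dx for all v ∈ V (homogeneous Neumann, so boundary terms vanish).
Substituting f(x) = 3*cos(π*x), the right-hand side is ∫_0^5 (3*cos(π*x)) v dx.
Compatibility check (pure Neumann): taking v ≡ 1 ∈ V gives 0 = ∫_0^5 f dx + (0) − (0), i.e. ∫_0^5 f dx must equal u'(0) − u'(5) = 0. Indeed ∫_0^5 (3*cos(π*x)) dx = 0, so the data are compatible. The solution is then unique only up to an additive constant (fix it e.g. by requiring ∫_0^5 u dx = 0).


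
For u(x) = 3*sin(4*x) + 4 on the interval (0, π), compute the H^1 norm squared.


||u||_{H^1(0,π)}^2 = 185*π/2

u'(x) = 12*cos(4*x).
Expand u² and (u')² and integrate term by term on (0, π), using: for integers n ≥ 1, ∫_0^π sin²(nx) dx = ∫_0^π cos²(nx) dx = π/2; for n ≠ n', ∫_0^π sin(nx)sin(n'x) dx = ∫_0^π cos(nx)cos(n'x) dx = 0; and by product-to-sum, ∫_0^π sin(nx)cos(n'x) dx = ½∫_0^π [sin((n+n')x) + sin((n−n')x)] dx, which is 0 when n+n' is even and 2n/(n²−n'²) when n+n' is odd (it need not vanish on (0, π)). For the constant mode: ∫_0^π 1 dx = π, ∫_0^π cos(nx) dx = 0, ∫_0^π sin(nx) dx = (1−(−1)^n)/n.
  u² squared terms: (4)²·∫1 dx = 16·π = 16*π;  (3)²·∫sin(4x)² dx = 9·π/2 = 9*π/2.
  u² cross terms: 2·(4)·(3)·∫1·sin(4x) dx = 24·(0) = 0.
  So ∫_0^π u² dx = 16*π + 9*π/2 + 0 = 41*π/2.
  (u')² squared terms: (12)²·∫cos(4x)² dx = 144·π/2 = 72*π.
  So ∫_0^π (u')² dx = 72*π.
||u||_{H^1}^2 = (41*π/2) + (72*π) = 185*π/2.


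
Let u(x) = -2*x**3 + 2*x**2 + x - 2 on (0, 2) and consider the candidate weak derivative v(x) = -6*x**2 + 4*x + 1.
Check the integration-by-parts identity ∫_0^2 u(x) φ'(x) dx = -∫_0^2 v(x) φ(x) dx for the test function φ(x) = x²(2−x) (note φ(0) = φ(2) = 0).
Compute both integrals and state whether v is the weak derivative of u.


LHS = 76/15, RHS = 76/15. Yes, v = u' weakly.

u(x) = -2*x**3 + 2*x**2 + x - 2, classical derivative u'(x) = -6*x**2 + 4*x + 1.
φ(x) = x²(2−x), so φ'(x) = x*(4 - 3*x).
Note φ(0) = φ(2) = 0, so the boundary term u·φ vanishes.
LHS = ∫_0^2 u(x) φ'(x) dx = ∫_0^2 (6*x^5 - 14*x^4 + 5*x^3 + 10*x^2 - 8*x) dx. Term by term:
  ∫_0^2 6*x^5 dx = 64;  ∫_0^2 -14*x^4 dx = -448/5;  ∫_0^2 5*x^3 dx = 20;
  ∫_0^2 10*x^2 dx = 80/3;  ∫_0^2 -8*x dx = -16.
Sum: 64 − 448/5 + 20 + 80/3 − 16 = 76/15.
So LHS = 76/15.
∫_0^2 v(x) φ(x) dx = ∫_0^2 (6*x^5 - 16*x^4 + 7*x^3 + 2*x^2) dx. Term by term:
  ∫_0^2 6*x^5 dx = 64;  ∫_0^2 -16*x^4 dx = -512/5;  ∫_0^2 7*x^3 dx = 28;
  ∫_0^2 2*x^2 dx = 16/3.
Sum: 64 − 512/5 + 28 + 16/3 = -76/15.
So RHS = -∫_0^2 v(x) φ(x) dx = 76/15.
LHS = RHS, so the identity holds for this test φ.
Moreover u is smooth here and v(x) = u'(x) = -6*x**2 + 4*x + 1 pointwise, so the identity holds for every test function. Hence v is the weak derivative of u.


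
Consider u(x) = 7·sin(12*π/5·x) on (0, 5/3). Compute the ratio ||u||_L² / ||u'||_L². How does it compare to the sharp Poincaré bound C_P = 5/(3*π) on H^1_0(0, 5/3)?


||u||_L² / ||u'||_L² = 5/(12*π) < C_P = 5/(3*π).

u(x) = 7·sin(12*π/5·x), so u'(x) = 84*π*cos(12*π*x/5)/5.
Writing u(x) = A·sin(kπx/L) with A = 7 and k = 4, use ∫_0^L sin²(kπx/L) dx = L/2 and ∫_0^L cos²(kπx/L) dx = L/2.
u² = 49·sin²(12*π/5·x) and (u')² = 7056*π^2/25·cos²(12*π/5·x), and each of sin², cos² integrates to L/2 = 5/6 over (0, 5/3).
∫_0^5/3 u² dx = 245/6, so ||u||_L² = 7*sqrt(30)/6.
∫_0^5/3 (u')² dx = 1176*π^2/5, so ||u'||_L² = 14*sqrt(30)*π/5.
Ratio ||u||_L² / ||u'||_L² = 5/(12*π).
Sharp Poincaré constant on H^1_0(0, 5/3) is C_P = L/π = 5/(3*π), achieved by sin(3*π/5·x).
This is the k = 4 harmonic; the ratio L/(kπ) is strictly less than C_P = L/π, consistent with the sharp inequality ||u||_L² ≤ C_P ||u'||_L².


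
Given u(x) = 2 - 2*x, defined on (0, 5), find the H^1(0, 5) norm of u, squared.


||u||_{H^1}^2 = 320/3

The H^1 norm (squared) on an interval (0, L) is
  ||u||_{H^1}^2 = ∫_0^L u(x)^2 dx + ∫_0^L u'(x)^2 dx.
Compute u'(x) = -2.
Then u(x)^2 = 4*x**2 - 8*x + 4 and u'(x)^2 = 4.
Integrate each monomial from 0 to 5 using ∫_0^5 c·x^n dx = c·5^(n+1)/(n+1):
  ∫_0^5 u(x)^2 dx = ∫_0^5 (4*x^2 - 8*x + 4) dx. Term by term:
    ∫_0^5 4*x^2 dx = 500/3;  ∫_0^5 -8*x dx = -100;  ∫_0^5 4 dx = 20.
  Sum: 500/3 − 100 + 20 = 260/3.
  ∫_0^5 u'(x)^2 dx = ∫_0^5 (4) dx. Term by term:
    ∫_0^5 4 dx = 20.
Adding: ||u||_{H^1}^2 = 260/3 + 20 = 320/3.


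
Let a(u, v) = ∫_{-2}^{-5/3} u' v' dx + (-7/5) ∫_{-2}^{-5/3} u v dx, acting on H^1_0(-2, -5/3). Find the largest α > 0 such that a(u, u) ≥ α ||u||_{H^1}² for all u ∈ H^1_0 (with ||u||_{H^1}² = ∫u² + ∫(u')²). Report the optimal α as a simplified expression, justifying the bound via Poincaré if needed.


α = (-7 + 45*π^2)/(5*(1 + 9*π^2))

Coercivity of a(·,·) on H^1_0(-2, -5/3) means a(u, u) ≥ α ||u||_{H^1}² for every u ∈ H^1_0.
The interval has length L = 1/3, and Poincaré/coercivity depend only on L. Here a(u, u) = ∫(u')² + (-7/5)·∫u².
Here c = -7/5 < 0 with |c| < (π/L)² = 9*π^2, so coercivity still holds. The condition a(u,u) ≥ α||u||_{H^1}² reads (1−α)∫(u')² ≥ (α−c)∫u². Any admissible α is ≤ 1 (rapidly oscillating u have ∫u²/∫(u')² → 0), and α = 1 would force 0 ≥ (1−c)∫u², impossible since c < 1; so 1−α > 0. By the sharp Poincaré inequality on H^1_0 of an interval of length L, ∫(u')² ≥ (π/L)²∫u² with equality for the first sine mode sin(π(x−x₀)/L) (x₀ the left endpoint), so the inequality holds for all u iff (1−α)(π/L)² ≥ α − c, i.e. α ≤ ((π/L)² + c)/((π/L)² + 1) = (1 + c(L/π)²)/(1 + (L/π)²). (Direct route, valid since c ≤ 0: Poincaré gives c∫u² ≥ c(L/π)²∫(u')², so a(u,u) ≥ (1 + c(L/π)²)∫(u')², while ||u||_{H^1}² ≤ (1 + (L/π)²)∫(u')²; dividing yields the same α.) With (π/L)² = 9*π^2 and c = -7/5, the largest admissible constant is α = ((π/L)² + c)/((π/L)² + 1).
Simplifying, α = (-7 + 45*π^2)/(5*(1 + 9*π^2)).


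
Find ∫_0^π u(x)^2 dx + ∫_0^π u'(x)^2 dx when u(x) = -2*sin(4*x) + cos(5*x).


||u||_{H^1(0,π)}^2 = 832/9 + 47*π

u'(x) = -5*sin(5*x) - 8*cos(4*x).
Expand u² and (u')² and integrate term by term on (0, π), using: for integers n ≥ 1, ∫_0^π sin²(nx) dx = ∫_0^π cos²(nx) dx = π/2; for n ≠ n', ∫_0^π sin(nx)sin(n'x) dx = ∫_0^π cos(nx)cos(n'x) dx = 0; and by product-to-sum, ∫_0^π sin(nx)cos(n'x) dx = ½∫_0^π [sin((n+n')x) + sin((n−n')x)] dx, which is 0 when n+n' is even and 2n/(n²−n'²) when n+n' is odd (it need not vanish on (0, π)).
  u² squared terms: (-2)²·∫sin(4x)² dx = 4·π/2 = 2*π;  (1)²·∫cos(5x)² dx = 1·π/2 = π/2.
  u² cross terms: 2·(-2)·(1)·∫sin(4x)·cos(5x) dx = -4·(-8/9) = 32/9.
  So ∫_0^π u² dx = 2*π + π/2 + 32/9 = 32/9 + 5*π/2.
  (u')² squared terms: (-8)²·∫cos(4x)² dx = 64·π/2 = 32*π;  (-5)²·∫sin(5x)² dx = 25·π/2 = 25*π/2.
  (u')² cross terms: 2·(-8)·(-5)·∫cos(4x)·sin(5x) dx = 80·(10/9) = 800/9.
  So ∫_0^π (u')² dx = 32*π + 25*π/2 + 800/9 = 800/9 + 89*π/2.
||u||_{H^1}^2 = (32/9 + 5*π/2) + (800/9 + 89*π/2) = 832/9 + 47*π.


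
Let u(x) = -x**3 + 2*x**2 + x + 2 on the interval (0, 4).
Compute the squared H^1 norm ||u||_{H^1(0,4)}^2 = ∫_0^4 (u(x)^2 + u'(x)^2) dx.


||u||_{H^1}^2 = 89044/105

The H^1 norm (squared) on an interval (0, L) is
  ||u||_{H^1}^2 = ∫_0^L u(x)^2 dx + ∫_0^L u'(x)^2 dx.
Compute u'(x) = -3*x**2 + 4*x + 1.
Then u(x)^2 = x**6 - 4*x**5 + 2*x**4 + 9*x**2 + 4*x + 4 and u'(x)^2 = 9*x**4 - 24*x**3 + 10*x**2 + 8*x + 1.
Integrate each monomial from 0 to 4 using ∫_0^4 c·x^n dx = c·4^(n+1)/(n+1):
  ∫_0^4 u(x)^2 dx = ∫_0^4 (x^6 - 4*x^5 + 2*x^4 + 9*x^2 + 4*x + 4) dx. Term by term:
    ∫_0^4 x^6 dx = 16384/7;  ∫_0^4 -4*x^5 dx = -8192/3;  ∫_0^4 2*x^4 dx = 2048/5;
    ∫_0^4 9*x^2 dx = 192;  ∫_0^4 4*x dx = 32;  ∫_0^4 4 dx = 16.
  Sum: 16384/7 − 8192/3 + 2048/5 + 192 + 32 + 16 = 27248/105.
  ∫_0^4 u'(x)^2 dx = ∫_0^4 (9*x^4 - 24*x^3 + 10*x^2 + 8*x + 1) dx. Term by term:
    ∫_0^4 9*x^4 dx = 9216/5;  ∫_0^4 -24*x^3 dx = -1536;  ∫_0^4 10*x^2 dx = 640/3;
    ∫_0^4 8*x dx = 64;  ∫_0^4 1 dx = 4.
  Sum: 9216/5 − 1536 + 640/3 + 64 + 4 = 8828/15.
Adding: ||u||_{H^1}^2 = 27248/105 + 8828/15 = 89044/105.


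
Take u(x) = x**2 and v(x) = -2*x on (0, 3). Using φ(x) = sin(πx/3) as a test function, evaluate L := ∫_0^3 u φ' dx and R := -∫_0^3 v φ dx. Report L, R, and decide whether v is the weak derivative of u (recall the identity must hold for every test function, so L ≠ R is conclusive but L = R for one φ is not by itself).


LHS = -18/π, RHS = 18/π. No, v is not the weak derivative of u.

u(x) = x**2, classical derivative u'(x) = 2*x.
φ(x) = sin(πx/3), so φ'(x) = π*cos(π*x/3)/3.
Note φ(0) = φ(3) = 0, so the boundary term u·φ vanishes.
LHS = ∫_0^3 u(x) φ'(x) dx = ∫_0^3 (π*x^2*cos(π*x/3)/3) dx. Term by term:
  ∫_0^3 π*x^2*cos(π*x/3)/3 dx = -18/π.
So LHS = -18/π.
∫_0^3 v(x) φ(x) dx = ∫_0^3 (-2*x*sin(π*x/3)) dx. Term by term:
  ∫_0^3 -2*x*sin(π*x/3) dx = -18/π.
So RHS = -∫_0^3 v(x) φ(x) dx = 18/π.
LHS − RHS = -36/π ≠ 0, so the identity fails.
(For a valid weak derivative the identity must hold for EVERY test function, in particular this one. The failure shows v is NOT the weak derivative of u.)
Correct weak derivative would be u'(x) = 2*x.


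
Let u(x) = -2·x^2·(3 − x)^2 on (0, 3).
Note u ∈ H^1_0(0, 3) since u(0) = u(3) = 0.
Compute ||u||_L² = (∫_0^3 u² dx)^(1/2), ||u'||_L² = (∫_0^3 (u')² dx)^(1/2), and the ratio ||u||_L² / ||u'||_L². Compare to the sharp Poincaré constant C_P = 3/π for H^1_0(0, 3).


||u||_L² / ||u'||_L² = sqrt(3)/2 < C_P = 3/π.

u(x) = -2·x^2·(3 − x)^2, so u'(x) = 4*x*(x*(3 - x) - (x - 3)^2).
u(x) = -2·x^2·(3 − x)^2 vanishes at x = 0 and x = 3, so u ∈ H^1_0(0, 3). Differentiate via the product rule and integrate the resulting polynomials term by term.
  ∫_0^3 u² dx = ∫_0^3 (4*x^8 - 48*x^7 + 216*x^6 - 432*x^5 + 324*x^4) dx. Term by term:
    ∫_0^3 4*x^8 dx = 8748;  ∫_0^3 -48*x^7 dx = -39366;  ∫_0^3 216*x^6 dx = 472392/7;
    ∫_0^3 -432*x^5 dx = -52488;  ∫_0^3 324*x^4 dx = 78732/5.
  Sum: 8748 − 39366 + 472392/7 − 52488 + 78732/5 = 4374/35.
  ∫_0^3 (u')² dx = ∫_0^3 (64*x^6 - 576*x^5 + 1872*x^4 - 2592*x^3 + 1296*x^2) dx. Term by term:
    ∫_0^3 64*x^6 dx = 139968/7;  ∫_0^3 -576*x^5 dx = -69984;  ∫_0^3 1872*x^4 dx = 454896/5;
    ∫_0^3 -2592*x^3 dx = -52488;  ∫_0^3 1296*x^2 dx = 11664.
  Sum: 139968/7 − 69984 + 454896/5 − 52488 + 11664 = 5832/35.
∫_0^3 u² dx = 4374/35, so ||u||_L² = 27*sqrt(210)/35.
∫_0^3 (u')² dx = 5832/35, so ||u'||_L² = 54*sqrt(70)/35.
Ratio ||u||_L² / ||u'||_L² = sqrt(3)/2.
Sharp Poincaré constant on H^1_0(0, 3) is C_P = L/π = 3/π, achieved by sin(π/3·x).
A polynomial bump cannot attain the sharp Poincaré constant (only the first sine eigenfunction does), so the ratio is strictly less than C_P, consistent with ||u||_L² ≤ C_P ||u'||_L².


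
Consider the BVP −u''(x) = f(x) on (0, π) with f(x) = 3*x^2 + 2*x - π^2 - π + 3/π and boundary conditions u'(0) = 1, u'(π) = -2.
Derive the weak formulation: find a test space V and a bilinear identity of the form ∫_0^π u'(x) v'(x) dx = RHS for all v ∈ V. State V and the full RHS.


V = H^1(0, π) (v unrestricted at boundary; u is determined up to an additive constant); weak form: ∫_0^π u'v' dx = ∫_0^π (3*x^2 + 2*x - π^2 - π + 3/π) v dx − 2·v(π) − v(0) for all v ∈ V.

Multiply both sides by a test function v and integrate from 0 to π:
  ∫_0^π −u''(x) v(x) dx = ∫_0^π f(x) v(x) dx.
Integrate the LHS by parts once:
  ∫_0^π −u'' v dx = −[u'(x) v(x)]_0^π + ∫_0^π u'(x) v'(x) dx.
Thus ∫_0^π u'(x) v'(x) dx = ∫_0^π f(x) v(x) dx + [u'(x) v(x)]_0^π.
Choose V so that boundary terms are either known or forced to vanish.
u has inhomogeneous Neumann u'(0) = 1, u'(π) = -2. [u' v]_0^π = (-2)·v(π) − (1)·v(0) = − 2·v(π) − v(0). Take V = H^1(0, π); boundary term becomes part of RHS.
Weak formulation: find u (satisfying any essential BC) such that ∫_0^π u'(x) v'(x) dx = ∫_0^π f v dx − 2·v(π) − v(0) for all v ∈ V (Neumann data are natural BCs: they enter the RHS as boundary terms).
Substituting f(x) = 3*x^2 + 2*x - π^2 - π + 3/π, the right-hand side is ∫_0^π (3*x^2 + 2*x - π^2 - π + 3/π) v dx − 2·v(π) − v(0).
Compatibility check (pure Neumann): taking v ≡ 1 ∈ V gives 0 = ∫_0^π f dx + (-2) − (1), i.e. ∫_0^π f dx must equal u'(0) − u'(π) = 3. Indeed ∫_0^π (3*x^2 + 2*x - π^2 - π + 3/π) dx = 3, so the data are compatible. The solution is then unique only up to an additive constant (fix it e.g. by requiring ∫_0^π u dx = 0).


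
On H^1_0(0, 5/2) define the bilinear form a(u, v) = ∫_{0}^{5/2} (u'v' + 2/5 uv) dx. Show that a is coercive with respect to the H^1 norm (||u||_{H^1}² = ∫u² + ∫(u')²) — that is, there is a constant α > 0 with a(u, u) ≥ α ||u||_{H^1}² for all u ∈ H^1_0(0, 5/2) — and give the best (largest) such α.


α = 2*(5 + 2*π^2)/(25 + 4*π^2)

Coercivity of a(·,·) on H^1_0(0, 5/2) means a(u, u) ≥ α ||u||_{H^1}² for every u ∈ H^1_0.
The interval has length L = 5/2, and Poincaré/coercivity depend only on L. Here a(u, u) = ∫(u')² + (2/5)·∫u².
Here 0 < c = 2/5 < 1. The condition a(u,u) ≥ α||u||_{H^1}² reads (1−α)∫(u')² ≥ (α−c)∫u². Any admissible α is ≤ 1 (rapidly oscillating u have ∫u²/∫(u')² → 0), and α = 1 would force 0 ≥ (1−c)∫u², impossible since c < 1; so 1−α > 0. By the sharp Poincaré inequality on H^1_0 of an interval of length L, ∫(u')² ≥ (π/L)²∫u² with equality for the first sine mode sin(π(x−x₀)/L) (x₀ the left endpoint), so the inequality holds for all u iff (1−α)(π/L)² ≥ α − c, i.e. α ≤ ((π/L)² + c)/((π/L)² + 1) = (1 + c(L/π)²)/(1 + (L/π)²). With (π/L)² = 4*π^2/25 and c = 2/5, the largest admissible constant is α = ((π/L)² + c)/((π/L)² + 1).
Simplifying, α = 2*(5 + 2*π^2)/(25 + 4*π^2).


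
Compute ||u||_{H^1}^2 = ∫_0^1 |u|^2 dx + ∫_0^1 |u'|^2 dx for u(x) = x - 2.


||u||_{H^1}^2 = 10/3

The H^1 norm (squared) on an interval (0, L) is
  ||u||_{H^1}^2 = ∫_0^L u(x)^2 dx + ∫_0^L u'(x)^2 dx.
Compute u'(x) = 1.
Then u(x)^2 = x**2 - 4*x + 4 and u'(x)^2 = 1.
Integrate each monomial from 0 to 1 using ∫_0^1 c·x^n dx = c·1^(n+1)/(n+1):
  ∫_0^1 u(x)^2 dx = ∫_0^1 (x^2 - 4*x + 4) dx. Term by term:
    ∫_0^1 x^2 dx = 1/3;  ∫_0^1 -4*x dx = -2;  ∫_0^1 4 dx = 4.
  Sum: 1/3 − 2 + 4 = 7/3.
  ∫_0^1 u'(x)^2 dx = ∫_0^1 (1) dx. Term by term:
    ∫_0^1 1 dx = 1.
Adding: ||u||_{H^1}^2 = 7/3 + 1 = 10/3.


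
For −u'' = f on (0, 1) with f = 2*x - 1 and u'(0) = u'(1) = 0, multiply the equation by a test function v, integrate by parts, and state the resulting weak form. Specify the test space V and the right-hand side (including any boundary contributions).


V = H^1(0, 1) (no boundary constraint on v; u is determined up to an additive constant); weak form: ∫_0^1 u'v' dx = ∫_0^1 (2*x - 1) v dx for all v ∈ V.

Multiply both sides by a test function v and integrate from 0 to 1:
  ∫_0^1 −u''(x) v(x) dx = ∫_0^1 f(x) v(x) dx.
Integrate the LHS by parts once:
  ∫_0^1 −u'' v dx = −[u'(x) v(x)]_0^1 + ∫_0^1 u'(x) v'(x) dx.
Thus ∫_0^1 u'(x) v'(x) dx = ∫_0^1 f(x) v(x) dx + [u'(x) v(x)]_0^1.
Choose V so that boundary terms are either known or forced to vanish.
u has homogeneous Neumann: u'(0) = u'(1) = 0. So [u' v]_0^1 = 0·v(1) − 0·v(0) = 0 for any v; take V = H^1(0, 1).
Weak formulation: find u (satisfying any essential BC) such that ∫_0^1 u'(x) v'(x) dx = ∫_0^1 f v dx for all v ∈ V (homogeneous Neumann, so boundary terms vanish).
Substituting f(x) = 2*x - 1, the right-hand side is ∫_0^1 (2*x - 1) v dx.
Compatibility check (pure Neumann): taking v ≡ 1 ∈ V gives 0 = ∫_0^1 f dx + (0) − (0), i.e. ∫_0^1 f dx must equal u'(0) − u'(1) = 0. Indeed ∫_0^1 (2*x - 1) dx = 0, so the data are compatible. The solution is then unique only up to an additive constant (fix it e.g. by requiring ∫_0^1 u dx = 0).


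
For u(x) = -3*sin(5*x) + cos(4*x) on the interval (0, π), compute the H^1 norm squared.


||u||_{H^1(0,π)}^2 = -340/3 + 251*π/2

u'(x) = -4*sin(4*x) - 15*cos(5*x).
Expand u² and (u')² and integrate term by term on (0, π), using: for integers n ≥ 1, ∫_0^π sin²(nx) dx = ∫_0^π cos²(nx) dx = π/2; for n ≠ n', ∫_0^π sin(nx)sin(n'x) dx = ∫_0^π cos(nx)cos(n'x) dx = 0; and by product-to-sum, ∫_0^π sin(nx)cos(n'x) dx = ½∫_0^π [sin((n+n')x) + sin((n−n')x)] dx, which is 0 when n+n' is even and 2n/(n²−n'²) when n+n' is odd (it need not vanish on (0, π)).
  u² squared terms: (-3)²·∫sin(5x)² dx = 9·π/2 = 9*π/2;  (1)²·∫cos(4x)² dx = 1·π/2 = π/2.
  u² cross terms: 2·(-3)·(1)·∫sin(5x)·cos(4x) dx = -6·(10/9) = -20/3.
  So ∫_0^π u² dx = 9*π/2 + π/2 − 20/3 = -20/3 + 5*π.
  (u')² squared terms: (-15)²·∫cos(5x)² dx = 225·π/2 = 225*π/2;  (-4)²·∫sin(4x)² dx = 16·π/2 = 8*π.
  (u')² cross terms: 2·(-15)·(-4)·∫cos(5x)·sin(4x) dx = 120·(-8/9) = -320/3.
  So ∫_0^π (u')² dx = 225*π/2 + 8*π − 320/3 = -320/3 + 241*π/2.
||u||_{H^1}^2 = (-20/3 + 5*π) + (-320/3 + 241*π/2) = -340/3 + 251*π/2.


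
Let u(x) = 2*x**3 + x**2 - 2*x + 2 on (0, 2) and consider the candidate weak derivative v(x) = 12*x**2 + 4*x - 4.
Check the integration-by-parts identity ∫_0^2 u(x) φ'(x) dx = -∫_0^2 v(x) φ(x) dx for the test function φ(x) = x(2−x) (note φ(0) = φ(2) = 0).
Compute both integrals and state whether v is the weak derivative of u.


LHS = -48/5, RHS = -96/5. No, v is not the weak derivative of u.

u(x) = 2*x**3 + x**2 - 2*x + 2, classical derivative u'(x) = 6*x**2 + 2*x - 2.
φ(x) = x(2−x), so φ'(x) = 2 - 2*x.
Note φ(0) = φ(2) = 0, so the boundary term u·φ vanishes.
LHS = ∫_0^2 u(x) φ'(x) dx = ∫_0^2 (-4*x^4 + 2*x^3 + 6*x^2 - 8*x + 4) dx. Term by term:
  ∫_0^2 -4*x^4 dx = -128/5;  ∫_0^2 2*x^3 dx = 8;  ∫_0^2 6*x^2 dx = 16;
  ∫_0^2 -8*x dx = -16;  ∫_0^2 4 dx = 8.
Sum: -128/5 + 8 + 16 − 16 + 8 = -48/5.
So LHS = -48/5.
∫_0^2 v(x) φ(x) dx = ∫_0^2 (-12*x^4 + 20*x^3 + 12*x^2 - 8*x) dx. Term by term:
  ∫_0^2 -12*x^4 dx = -384/5;  ∫_0^2 20*x^3 dx = 80;  ∫_0^2 12*x^2 dx = 32;
  ∫_0^2 -8*x dx = -16.
Sum: -384/5 + 80 + 32 − 16 = 96/5.
So RHS = -∫_0^2 v(x) φ(x) dx = -96/5.
LHS − RHS = 48/5 ≠ 0, so the identity fails.
(For a valid weak derivative the identity must hold for EVERY test function, in particular this one. The failure shows v is NOT the weak derivative of u.)
Correct weak derivative would be u'(x) = 6*x**2 + 2*x - 2.


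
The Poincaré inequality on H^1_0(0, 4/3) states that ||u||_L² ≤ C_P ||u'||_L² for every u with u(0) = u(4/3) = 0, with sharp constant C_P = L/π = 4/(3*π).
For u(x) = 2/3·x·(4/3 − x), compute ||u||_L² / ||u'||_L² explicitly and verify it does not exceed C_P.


||u||_L² / ||u'||_L² = 2*sqrt(10)/15 < C_P = 4/(3*π).

u(x) = 2/3·x·(4/3 − x), so u'(x) = 8/9 - 4*x/3.
u(x) = 2/3·x·(4/3 − x) vanishes at x = 0 and x = 4/3, so u ∈ H^1_0(0, 4/3). Differentiate via the product rule and integrate the resulting polynomials term by term.
  ∫_0^4/3 u² dx = ∫_0^4/3 (4*x^4/9 - 32*x^3/27 + 64*x^2/81) dx. Term by term:
    ∫_0^4/3 4*x^4/9 dx = 4096/10935;  ∫_0^4/3 -32*x^3/27 dx = -2048/2187;  ∫_0^4/3 64*x^2/81 dx = 4096/6561.
  Sum: 4096/10935 − 2048/2187 + 4096/6561 = 2048/32805.
  ∫_0^4/3 (u')² dx = ∫_0^4/3 (16*x^2/9 - 64*x/27 + 64/81) dx. Term by term:
    ∫_0^4/3 16*x^2/9 dx = 1024/729;  ∫_0^4/3 -64*x/27 dx = -512/243;  ∫_0^4/3 64/81 dx = 256/243.
  Sum: 1024/729 − 512/243 + 256/243 = 256/729.
∫_0^4/3 u² dx = 2048/32805, so ||u||_L² = 32*sqrt(10)/405.
∫_0^4/3 (u')² dx = 256/729, so ||u'||_L² = 16/27.
Ratio ||u||_L² / ||u'||_L² = 2*sqrt(10)/15.
Sharp Poincaré constant on H^1_0(0, 4/3) is C_P = L/π = 4/(3*π), achieved by sin(3*π/4·x).
A polynomial bump cannot attain the sharp Poincaré constant (only the first sine eigenfunction does), so the ratio is strictly less than C_P, consistent with ||u||_L² ≤ C_P ||u'||_L².


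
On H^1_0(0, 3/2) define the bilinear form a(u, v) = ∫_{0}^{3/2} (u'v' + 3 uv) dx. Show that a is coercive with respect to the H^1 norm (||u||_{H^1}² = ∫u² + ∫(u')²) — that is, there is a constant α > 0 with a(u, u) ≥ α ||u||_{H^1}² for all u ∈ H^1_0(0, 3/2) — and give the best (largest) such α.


α = 1

Coercivity of a(·,·) on H^1_0(0, 3/2) means a(u, u) ≥ α ||u||_{H^1}² for every u ∈ H^1_0.
The interval has length L = 3/2, and Poincaré/coercivity depend only on L. Here a(u, u) = ∫(u')² + (3)·∫u².
Here c = 3 ≥ 1, so a(u,u) = ∫(u')² + c∫u² ≥ ∫(u')² + ∫u² = ||u||_{H^1}², i.e. α = 1 works. No larger α is possible: a(u,u) ≥ α||u||_{H^1}² means (1−α)∫(u')² ≥ (α−c)∫u², and for the modes u_n = sin(nπ(x−x₀)/L) (x₀ the left endpoint) one has ∫u_n²/∫(u_n')² = (L/(nπ))² → 0, so a(u_n,u_n)/||u_n||_{H^1}² → 1. Hence the optimal constant is α = 1.
Therefore α = 1.


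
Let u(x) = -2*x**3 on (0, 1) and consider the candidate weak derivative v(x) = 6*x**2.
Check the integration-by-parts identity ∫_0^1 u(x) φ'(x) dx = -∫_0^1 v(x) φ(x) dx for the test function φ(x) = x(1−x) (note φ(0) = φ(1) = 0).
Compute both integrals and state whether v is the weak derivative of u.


LHS = 3/10, RHS = -3/10. No, v is not the weak derivative of u.

u(x) = -2*x**3, classical derivative u'(x) = -6*x**2.
φ(x) = x(1−x), so φ'(x) = 1 - 2*x.
Note φ(0) = φ(1) = 0, so the boundary term u·φ vanishes.
LHS = ∫_0^1 u(x) φ'(x) dx = ∫_0^1 (4*x^4 - 2*x^3) dx. Term by term:
  ∫_0^1 4*x^4 dx = 4/5;  ∫_0^1 -2*x^3 dx = -1/2.
Sum: 4/5 − 1/2 = 3/10.
So LHS = 3/10.
∫_0^1 v(x) φ(x) dx = ∫_0^1 (-6*x^4 + 6*x^3) dx. Term by term:
  ∫_0^1 -6*x^4 dx = -6/5;  ∫_0^1 6*x^3 dx = 3/2.
Sum: -6/5 + 3/2 = 3/10.
So RHS = -∫_0^1 v(x) φ(x) dx = -3/10.
LHS − RHS = 3/5 ≠ 0, so the identity fails.
(For a valid weak derivative the identity must hold for EVERY test function, in particular this one. The failure shows v is NOT the weak derivative of u.)
Correct weak derivative would be u'(x) = -6*x**2.


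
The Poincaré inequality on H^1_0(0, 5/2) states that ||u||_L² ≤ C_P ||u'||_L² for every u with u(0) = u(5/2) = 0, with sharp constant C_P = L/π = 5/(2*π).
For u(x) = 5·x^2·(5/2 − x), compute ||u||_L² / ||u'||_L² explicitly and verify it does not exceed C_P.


||u||_L² / ||u'||_L² = 5*sqrt(14)/28 < C_P = 5/(2*π).

u(x) = 5·x^2·(5/2 − x), so u'(x) = 5*x*(5 - 3*x).
u(x) = 5·x^2·(5/2 − x) vanishes at x = 0 and x = 5/2, so u ∈ H^1_0(0, 5/2). Differentiate via the product rule and integrate the resulting polynomials term by term.
  ∫_0^5/2 u² dx = ∫_0^5/2 (25*x^6 - 125*x^5 + 625*x^4/4) dx. Term by term:
    ∫_0^5/2 25*x^6 dx = 1953125/896;  ∫_0^5/2 -125*x^5 dx = -1953125/384;  ∫_0^5/2 625*x^4/4 dx = 390625/128.
  Sum: 1953125/896 − 1953125/384 + 390625/128 = 390625/2688.
  ∫_0^5/2 (u')² dx = ∫_0^5/2 (225*x^4 - 750*x^3 + 625*x^2) dx. Term by term:
    ∫_0^5/2 225*x^4 dx = 140625/32;  ∫_0^5/2 -750*x^3 dx = -234375/32;  ∫_0^5/2 625*x^2 dx = 78125/24.
  Sum: 140625/32 − 234375/32 + 78125/24 = 15625/48.
∫_0^5/2 u² dx = 390625/2688, so ||u||_L² = 625*sqrt(42)/336.
∫_0^5/2 (u')² dx = 15625/48, so ||u'||_L² = 125*sqrt(3)/12.
Ratio ||u||_L² / ||u'||_L² = 5*sqrt(14)/28.
Sharp Poincaré constant on H^1_0(0, 5/2) is C_P = L/π = 5/(2*π), achieved by sin(2*π/5·x).
A polynomial bump cannot attain the sharp Poincaré constant (only the first sine eigenfunction does), so the ratio is strictly less than C_P, consistent with ||u||_L² ≤ C_P ||u'||_L².


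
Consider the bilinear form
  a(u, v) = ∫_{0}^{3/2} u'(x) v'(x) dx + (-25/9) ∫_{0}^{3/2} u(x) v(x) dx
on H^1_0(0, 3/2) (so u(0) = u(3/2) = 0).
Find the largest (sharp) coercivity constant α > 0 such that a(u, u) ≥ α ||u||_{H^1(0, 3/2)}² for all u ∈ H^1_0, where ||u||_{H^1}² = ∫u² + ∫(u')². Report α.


α = (-25 + 4*π^2)/(9 + 4*π^2)

Coercivity of a(·,·) on H^1_0(0, 3/2) means a(u, u) ≥ α ||u||_{H^1}² for every u ∈ H^1_0.
The interval has length L = 3/2, and Poincaré/coercivity depend only on L. Here a(u, u) = ∫(u')² + (-25/9)·∫u².
Here c = -25/9 < 0 with |c| < (π/L)² = 4*π^2/9, so coercivity still holds. The condition a(u,u) ≥ α||u||_{H^1}² reads (1−α)∫(u')² ≥ (α−c)∫u². Any admissible α is ≤ 1 (rapidly oscillating u have ∫u²/∫(u')² → 0), and α = 1 would force 0 ≥ (1−c)∫u², impossible since c < 1; so 1−α > 0. By the sharp Poincaré inequality on H^1_0 of an interval of length L, ∫(u')² ≥ (π/L)²∫u² with equality for the first sine mode sin(π(x−x₀)/L) (x₀ the left endpoint), so the inequality holds for all u iff (1−α)(π/L)² ≥ α − c, i.e. α ≤ ((π/L)² + c)/((π/L)² + 1) = (1 + c(L/π)²)/(1 + (L/π)²). (Direct route, valid since c ≤ 0: Poincaré gives c∫u² ≥ c(L/π)²∫(u')², so a(u,u) ≥ (1 + c(L/π)²)∫(u')², while ||u||_{H^1}² ≤ (1 + (L/π)²)∫(u')²; dividing yields the same α.) With (π/L)² = 4*π^2/9 and c = -25/9, the largest admissible constant is α = ((π/L)² + c)/((π/L)² + 1).
Simplifying, α = (-25 + 4*π^2)/(9 + 4*π^2).


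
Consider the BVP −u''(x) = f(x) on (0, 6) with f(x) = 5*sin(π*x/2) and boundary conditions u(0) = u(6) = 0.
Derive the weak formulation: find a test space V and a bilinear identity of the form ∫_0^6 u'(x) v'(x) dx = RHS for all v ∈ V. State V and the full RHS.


V = H^1_0(0, 6) (so v(0) = v(6) = 0); weak form: ∫_0^6 u'v' dx = ∫_0^6 (5*sin(π*x/2)) v dx for all v ∈ V.

Multiply both sides by a test function v and integrate from 0 to 6:
  ∫_0^6 −u''(x) v(x) dx = ∫_0^6 f(x) v(x) dx.
Integrate the LHS by parts once:
  ∫_0^6 −u'' v dx = −[u'(x) v(x)]_0^6 + ∫_0^6 u'(x) v'(x) dx.
Thus ∫_0^6 u'(x) v'(x) dx = ∫_0^6 f(x) v(x) dx + [u'(x) v(x)]_0^6.
Choose V so that boundary terms are either known or forced to vanish.
u is Dirichlet: u(0) = u(6) = 0. Let V = H^1_0(0, 6); then v(0) = v(6) = 0, and [u' v]_0^6 = 0.
Weak formulation: find u (satisfying any essential BC) such that ∫_0^6 u'(x) v'(x) dx = ∫_0^6 f v dx for all v ∈ V.
Substituting f(x) = 5*sin(π*x/2), the right-hand side is ∫_0^6 (5*sin(π*x/2)) v dx.


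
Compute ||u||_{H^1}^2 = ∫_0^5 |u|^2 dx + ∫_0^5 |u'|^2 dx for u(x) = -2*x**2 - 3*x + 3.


||u||_{H^1}^2 = 15245/3

The H^1 norm (squared) on an interval (0, L) is
  ||u||_{H^1}^2 = ∫_0^L u(x)^2 dx + ∫_0^L u'(x)^2 dx.
Compute u'(x) = -4*x - 3.
Then u(x)^2 = 4*x**4 + 12*x**3 - 3*x**2 - 18*x + 9 and u'(x)^2 = 16*x**2 + 24*x + 9.
Integrate each monomial from 0 to 5 using ∫_0^5 c·x^n dx = c·5^(n+1)/(n+1):
  ∫_0^5 u(x)^2 dx = ∫_0^5 (4*x^4 + 12*x^3 - 3*x^2 - 18*x + 9) dx. Term by term:
    ∫_0^5 4*x^4 dx = 2500;  ∫_0^5 12*x^3 dx = 1875;  ∫_0^5 -3*x^2 dx = -125;
    ∫_0^5 -18*x dx = -225;  ∫_0^5 9 dx = 45.
  Sum: 2500 + 1875 − 125 − 225 + 45 = 4070.
  ∫_0^5 u'(x)^2 dx = ∫_0^5 (16*x^2 + 24*x + 9) dx. Term by term:
    ∫_0^5 16*x^2 dx = 2000/3;  ∫_0^5 24*x dx = 300;  ∫_0^5 9 dx = 45.
  Sum: 2000/3 + 300 + 45 = 3035/3.
Adding: ||u||_{H^1}^2 = 4070 + 3035/3 = 15245/3.


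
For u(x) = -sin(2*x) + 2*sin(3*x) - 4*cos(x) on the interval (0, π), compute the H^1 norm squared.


||u||_{H^1(0,π)}^2 = 64/3 + 77*π/2

u'(x) = 4*sin(x) - 2*cos(2*x) + 6*cos(3*x).
Expand u² and (u')² and integrate term by term on (0, π), using: for integers n ≥ 1, ∫_0^π sin²(nx) dx = ∫_0^π cos²(nx) dx = π/2; for n ≠ n', ∫_0^π sin(nx)sin(n'x) dx = ∫_0^π cos(nx)cos(n'x) dx = 0; and by product-to-sum, ∫_0^π sin(nx)cos(n'x) dx = ½∫_0^π [sin((n+n')x) + sin((n−n')x)] dx, which is 0 when n+n' is even and 2n/(n²−n'²) when n+n' is odd (it need not vanish on (0, π)).
  u² squared terms: (-1)²·∫sin(2x)² dx = 1·π/2 = π/2;  (-4)²·∫cos(x)² dx = 16·π/2 = 8*π;  (2)²·∫sin(3x)² dx = 4·π/2 = 2*π.
  u² cross terms: 2·(-1)·(-4)·∫sin(2x)·cos(x) dx = 8·(4/3) = 32/3;  2·(-1)·(2)·∫sin(2x)·sin(3x) dx = -4·(0) = 0;  2·(-4)·(2)·∫cos(x)·sin(3x) dx = -16·(0) = 0.
  So ∫_0^π u² dx = π/2 + 8*π + 2*π + 32/3 + 0 + 0 = 32/3 + 21*π/2.
  (u')² squared terms: (-2)²·∫cos(2x)² dx = 4·π/2 = 2*π;  (4)²·∫sin(x)² dx = 16·π/2 = 8*π;  (6)²·∫cos(3x)² dx = 36·π/2 = 18*π.
  (u')² cross terms: 2·(-2)·(4)·∫cos(2x)·sin(x) dx = -16·(-2/3) = 32/3;  2·(-2)·(6)·∫cos(2x)·cos(3x) dx = -24·(0) = 0;  2·(4)·(6)·∫sin(x)·cos(3x) dx = 48·(0) = 0.
  So ∫_0^π (u')² dx = 2*π + 8*π + 18*π + 32/3 + 0 + 0 = 32/3 + 28*π.
||u||_{H^1}^2 = (32/3 + 21*π/2) + (32/3 + 28*π) = 64/3 + 77*π/2.


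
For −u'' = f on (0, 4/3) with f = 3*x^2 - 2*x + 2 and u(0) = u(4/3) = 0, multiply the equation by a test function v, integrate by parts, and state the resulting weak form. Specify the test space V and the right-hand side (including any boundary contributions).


V = H^1_0(0, 4/3) (so v(0) = v(4/3) = 0); weak form: ∫_0^4/3 u'v' dx = ∫_0^4/3 (3*x^2 - 2*x + 2) v dx for all v ∈ V.

Multiply both sides by a test function v and integrate from 0 to 4/3:
  ∫_0^4/3 −u''(x) v(x) dx = ∫_0^4/3 f(x) v(x) dx.
Integrate the LHS by parts once:
  ∫_0^4/3 −u'' v dx = −[u'(x) v(x)]_0^4/3 + ∫_0^4/3 u'(x) v'(x) dx.
Thus ∫_0^4/3 u'(x) v'(x) dx = ∫_0^4/3 f(x) v(x) dx + [u'(x) v(x)]_0^4/3.
Choose V so that boundary terms are either known or forced to vanish.
u is Dirichlet: u(0) = u(4/3) = 0. Let V = H^1_0(0, 4/3); then v(0) = v(4/3) = 0, and [u' v]_0^4/3 = 0.
Weak formulation: find u (satisfying any essential BC) such that ∫_0^4/3 u'(x) v'(x) dx = ∫_0^4/3 f v dx for all v ∈ V.
Substituting f(x) = 3*x^2 - 2*x + 2, the right-hand side is ∫_0^4/3 (3*x^2 - 2*x + 2) v dx.


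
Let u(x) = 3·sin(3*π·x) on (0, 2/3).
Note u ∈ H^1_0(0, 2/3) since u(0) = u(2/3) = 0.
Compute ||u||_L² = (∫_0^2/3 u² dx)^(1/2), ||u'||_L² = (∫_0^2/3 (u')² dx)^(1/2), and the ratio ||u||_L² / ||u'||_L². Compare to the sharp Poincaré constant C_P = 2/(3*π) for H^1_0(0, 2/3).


||u||_L² / ||u'||_L² = 1/(3*π) < C_P = 2/(3*π).

u(x) = 3·sin(3*π·x), so u'(x) = 9*π*cos(3*π*x).
Writing u(x) = A·sin(kπx/L) with A = 3 and k = 2, use ∫_0^L sin²(kπx/L) dx = L/2 and ∫_0^L cos²(kπx/L) dx = L/2.
u² = 9·sin²(3*π·x) and (u')² = 81*π^2·cos²(3*π·x), and each of sin², cos² integrates to L/2 = 1/3 over (0, 2/3).
∫_0^2/3 u² dx = 3, so ||u||_L² = sqrt(3).
∫_0^2/3 (u')² dx = 27*π^2, so ||u'||_L² = 3*sqrt(3)*π.
Ratio ||u||_L² / ||u'||_L² = 1/(3*π).
Sharp Poincaré constant on H^1_0(0, 2/3) is C_P = L/π = 2/(3*π), achieved by sin(3*π/2·x).
This is the k = 2 harmonic; the ratio L/(kπ) is strictly less than C_P = L/π, consistent with the sharp inequality ||u||_L² ≤ C_P ||u'||_L².


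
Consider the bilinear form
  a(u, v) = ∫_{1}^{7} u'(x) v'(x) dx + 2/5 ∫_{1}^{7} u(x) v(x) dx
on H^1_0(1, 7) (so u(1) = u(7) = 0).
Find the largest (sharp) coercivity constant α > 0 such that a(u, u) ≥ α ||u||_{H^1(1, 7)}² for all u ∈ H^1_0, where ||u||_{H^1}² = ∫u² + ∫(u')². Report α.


α = (π^2 + 72/5)/(π^2 + 36)

Coercivity of a(·,·) on H^1_0(1, 7) means a(u, u) ≥ α ||u||_{H^1}² for every u ∈ H^1_0.
The interval has length L = 6, and Poincaré/coercivity depend only on L. Here a(u, u) = ∫(u')² + (2/5)·∫u².
Here 0 < c = 2/5 < 1. The condition a(u,u) ≥ α||u||_{H^1}² reads (1−α)∫(u')² ≥ (α−c)∫u². Any admissible α is ≤ 1 (rapidly oscillating u have ∫u²/∫(u')² → 0), and α = 1 would force 0 ≥ (1−c)∫u², impossible since c < 1; so 1−α > 0. By the sharp Poincaré inequality on H^1_0 of an interval of length L, ∫(u')² ≥ (π/L)²∫u² with equality for the first sine mode sin(π(x−x₀)/L) (x₀ the left endpoint), so the inequality holds for all u iff (1−α)(π/L)² ≥ α − c, i.e. α ≤ ((π/L)² + c)/((π/L)² + 1) = (1 + c(L/π)²)/(1 + (L/π)²). With (π/L)² = π^2/36 and c = 2/5, the largest admissible constant is α = ((π/L)² + c)/((π/L)² + 1).
Simplifying, α = (π^2 + 72/5)/(π^2 + 36).
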